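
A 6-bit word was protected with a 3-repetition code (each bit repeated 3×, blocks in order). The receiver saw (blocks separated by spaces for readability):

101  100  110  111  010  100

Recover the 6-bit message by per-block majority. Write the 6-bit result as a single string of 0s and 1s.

101100

Block 1 (101): 2 ones → 1
Block 2 (100): 1 one → 0
Block 3 (110): 2 ones → 1
Block 4 (111): 3 ones → 1
Block 5 (010): 1 one → 0
Block 6 (100): 1 one → 0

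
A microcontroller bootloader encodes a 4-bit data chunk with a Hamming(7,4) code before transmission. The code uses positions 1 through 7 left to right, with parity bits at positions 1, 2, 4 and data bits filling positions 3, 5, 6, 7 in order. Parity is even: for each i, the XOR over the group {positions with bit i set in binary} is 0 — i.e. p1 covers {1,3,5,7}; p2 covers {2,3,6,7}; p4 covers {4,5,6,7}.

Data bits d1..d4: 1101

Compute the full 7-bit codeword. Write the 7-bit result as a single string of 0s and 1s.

Place data at non-parity positions: p1 p2 1 p4 1 0 1
p1 (pos 1,3,5,7): XOR of data positions = 1⊕1⊕1 = 1
p2 (pos 2,3,6,7): XOR of data positions = 1⊕0⊕1 = 0
p4 (pos 4,5,6,7): XOR of data positions = 1⊕0⊕1 = 0
Codeword: 1010101

1010101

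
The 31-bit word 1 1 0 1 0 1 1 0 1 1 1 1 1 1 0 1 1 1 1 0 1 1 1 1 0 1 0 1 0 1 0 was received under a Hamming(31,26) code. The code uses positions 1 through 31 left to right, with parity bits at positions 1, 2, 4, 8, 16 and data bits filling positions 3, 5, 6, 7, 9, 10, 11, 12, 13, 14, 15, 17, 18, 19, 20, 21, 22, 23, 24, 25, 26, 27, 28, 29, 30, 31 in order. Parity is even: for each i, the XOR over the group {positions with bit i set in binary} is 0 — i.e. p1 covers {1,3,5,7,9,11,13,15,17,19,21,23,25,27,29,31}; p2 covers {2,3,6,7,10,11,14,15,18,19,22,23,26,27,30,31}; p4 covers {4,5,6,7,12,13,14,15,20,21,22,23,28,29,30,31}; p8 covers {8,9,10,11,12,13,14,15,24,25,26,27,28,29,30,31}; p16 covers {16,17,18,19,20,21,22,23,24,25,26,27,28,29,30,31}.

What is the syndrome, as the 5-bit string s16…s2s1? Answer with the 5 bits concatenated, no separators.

s1 (pos 1,3,5,7,9,11,13,15,17,19,21,23,25,27,29,31): 1⊕0⊕0⊕1⊕1⊕1⊕1⊕0⊕1⊕1⊕1⊕1⊕0⊕0⊕0⊕0 = 1
s2 (pos 2,3,6,7,10,11,14,15,18,19,22,23,26,27,30,31): 1⊕0⊕1⊕1⊕1⊕1⊕1⊕0⊕1⊕1⊕1⊕1⊕1⊕0⊕1⊕0 = 0
s4 (pos 4,5,6,7,12,13,14,15,20,21,22,23,28,29,30,31): 1⊕0⊕1⊕1⊕1⊕1⊕1⊕0⊕0⊕1⊕1⊕1⊕1⊕0⊕1⊕0 = 1
s8 (pos 8,9,10,11,12,13,14,15,24,25,26,27,28,29,30,31): 0⊕1⊕1⊕1⊕1⊕1⊕1⊕0⊕1⊕0⊕1⊕0⊕1⊕0⊕1⊕0 = 0
s16 (pos 16,17,18,19,20,21,22,23,24,25,26,27,28,29,30,31): 1⊕1⊕1⊕1⊕0⊕1⊕1⊕1⊕1⊕0⊕1⊕0⊕1⊕0⊕1⊕0 = 1
Syndrome s16…s1 = 10101 → error at position 21.

10101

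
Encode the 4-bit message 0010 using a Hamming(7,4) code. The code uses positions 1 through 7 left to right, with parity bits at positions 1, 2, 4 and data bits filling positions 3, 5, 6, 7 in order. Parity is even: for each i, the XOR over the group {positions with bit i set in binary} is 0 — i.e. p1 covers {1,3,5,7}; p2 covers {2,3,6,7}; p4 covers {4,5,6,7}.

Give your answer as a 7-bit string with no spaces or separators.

0101010

Place data at non-parity positions: p1 p2 0 p4 0 1 0
p1 (pos 1,3,5,7): XOR of data positions = 0⊕0⊕0 = 0
p2 (pos 2,3,6,7): XOR of data positions = 0⊕1⊕0 = 1
p4 (pos 4,5,6,7): XOR of data positions = 0⊕1⊕0 = 1
Codeword: 0101010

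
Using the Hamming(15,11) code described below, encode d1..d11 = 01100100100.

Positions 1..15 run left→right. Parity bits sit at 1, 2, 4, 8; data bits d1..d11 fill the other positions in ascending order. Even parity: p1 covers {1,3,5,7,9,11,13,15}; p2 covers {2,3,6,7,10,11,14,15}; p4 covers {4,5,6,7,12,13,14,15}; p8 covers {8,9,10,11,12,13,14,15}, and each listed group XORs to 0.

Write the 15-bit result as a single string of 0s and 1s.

000111000100100

Place data at non-parity positions: p1 p2 0 p4 1 1 0 p8 0 1 0 0 1 0 0
p1 (pos 1,3,5,7,9,11,13,15): XOR of data positions = 0⊕1⊕0⊕0⊕0⊕1⊕0 = 0
p2 (pos 2,3,6,7,10,11,14,15): XOR of data positions = 0⊕1⊕0⊕1⊕0⊕0⊕0 = 0
p4 (pos 4,5,6,7,12,13,14,15): XOR of data positions = 1⊕1⊕0⊕0⊕1⊕0⊕0 = 1
p8 (pos 8,9,10,11,12,13,14,15): XOR of data positions = 0⊕1⊕0⊕0⊕1⊕0⊕0 = 0
Codeword: 000111000100100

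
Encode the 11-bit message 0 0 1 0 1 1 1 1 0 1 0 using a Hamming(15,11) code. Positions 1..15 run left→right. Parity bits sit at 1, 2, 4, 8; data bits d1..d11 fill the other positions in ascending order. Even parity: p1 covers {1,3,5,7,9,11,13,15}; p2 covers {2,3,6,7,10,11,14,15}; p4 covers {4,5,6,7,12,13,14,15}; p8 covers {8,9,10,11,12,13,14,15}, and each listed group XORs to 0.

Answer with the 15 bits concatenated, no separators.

000101011111010

Place data at non-parity positions: p1 p2 0 p4 0 1 0 p8 1 1 1 1 0 1 0
p1 (pos 1,3,5,7,9,11,13,15): XOR of data positions = 0⊕0⊕0⊕1⊕1⊕0⊕0 = 0
p2 (pos 2,3,6,7,10,11,14,15): XOR of data positions = 0⊕1⊕0⊕1⊕1⊕1⊕0 = 0
p4 (pos 4,5,6,7,12,13,14,15): XOR of data positions = 0⊕1⊕0⊕1⊕0⊕1⊕0 = 1
p8 (pos 8,9,10,11,12,13,14,15): XOR of data positions = 1⊕1⊕1⊕1⊕0⊕1⊕0 = 1
Codeword: 000101011111010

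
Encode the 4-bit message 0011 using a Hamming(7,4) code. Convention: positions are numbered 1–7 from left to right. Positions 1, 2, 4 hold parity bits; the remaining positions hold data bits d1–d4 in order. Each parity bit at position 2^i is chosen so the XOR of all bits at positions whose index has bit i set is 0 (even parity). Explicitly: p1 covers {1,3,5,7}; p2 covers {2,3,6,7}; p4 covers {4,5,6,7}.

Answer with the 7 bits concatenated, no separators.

1000011

Place data at non-parity positions: p1 p2 0 p4 0 1 1
p1 (pos 1,3,5,7): XOR of data positions = 0⊕0⊕1 = 1
p2 (pos 2,3,6,7): XOR of data positions = 0⊕1⊕1 = 0
p4 (pos 4,5,6,7): XOR of data positions = 0⊕1⊕1 = 0
Codeword: 1000011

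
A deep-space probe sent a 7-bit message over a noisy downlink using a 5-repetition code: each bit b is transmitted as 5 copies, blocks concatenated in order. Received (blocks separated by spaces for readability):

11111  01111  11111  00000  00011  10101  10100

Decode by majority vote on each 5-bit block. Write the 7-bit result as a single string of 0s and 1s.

1110010

Block 1 (11111): 5 ones → 1
Block 2 (01111): 4 ones → 1
Block 3 (11111): 5 ones → 1
Block 4 (00000): 0 ones → 0
Block 5 (00011): 2 ones → 0
Block 6 (10101): 3 ones → 1
Block 7 (10100): 2 ones → 0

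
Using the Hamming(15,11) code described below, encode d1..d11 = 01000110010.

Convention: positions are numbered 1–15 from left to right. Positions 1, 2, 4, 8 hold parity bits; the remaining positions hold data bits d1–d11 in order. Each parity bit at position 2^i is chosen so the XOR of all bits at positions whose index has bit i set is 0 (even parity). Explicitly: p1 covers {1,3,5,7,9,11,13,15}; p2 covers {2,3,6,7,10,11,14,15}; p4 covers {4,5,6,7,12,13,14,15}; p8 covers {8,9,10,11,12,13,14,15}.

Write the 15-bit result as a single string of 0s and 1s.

Place data at non-parity positions: p1 p2 0 p4 1 0 0 p8 0 1 1 0 0 1 0
p1 (pos 1,3,5,7,9,11,13,15): XOR of data positions = 0⊕1⊕0⊕0⊕1⊕0⊕0 = 0
p2 (pos 2,3,6,7,10,11,14,15): XOR of data positions = 0⊕0⊕0⊕1⊕1⊕1⊕0 = 1
p4 (pos 4,5,6,7,12,13,14,15): XOR of data positions = 1⊕0⊕0⊕0⊕0⊕1⊕0 = 0
p8 (pos 8,9,10,11,12,13,14,15): XOR of data positions = 0⊕1⊕1⊕0⊕0⊕1⊕0 = 1
Codeword: 010010010110010

010010010110010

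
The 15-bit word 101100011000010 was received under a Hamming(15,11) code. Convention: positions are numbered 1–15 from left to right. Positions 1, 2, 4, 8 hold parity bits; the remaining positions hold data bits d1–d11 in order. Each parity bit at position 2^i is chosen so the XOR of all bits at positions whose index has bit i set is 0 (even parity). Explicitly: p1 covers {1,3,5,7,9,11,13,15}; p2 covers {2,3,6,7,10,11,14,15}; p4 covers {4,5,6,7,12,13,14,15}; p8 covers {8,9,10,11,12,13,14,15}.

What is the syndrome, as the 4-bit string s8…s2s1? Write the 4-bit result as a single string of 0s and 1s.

s1 (pos 1,3,5,7,9,11,13,15): 1⊕1⊕0⊕0⊕1⊕0⊕0⊕0 = 1
s2 (pos 2,3,6,7,10,11,14,15): 0⊕1⊕0⊕0⊕0⊕0⊕1⊕0 = 0
s4 (pos 4,5,6,7,12,13,14,15): 1⊕0⊕0⊕0⊕0⊕0⊕1⊕0 = 0
s8 (pos 8,9,10,11,12,13,14,15): 1⊕1⊕0⊕0⊕0⊕0⊕1⊕0 = 1
Syndrome s8…s1 = 1001 → error at position 9.

1001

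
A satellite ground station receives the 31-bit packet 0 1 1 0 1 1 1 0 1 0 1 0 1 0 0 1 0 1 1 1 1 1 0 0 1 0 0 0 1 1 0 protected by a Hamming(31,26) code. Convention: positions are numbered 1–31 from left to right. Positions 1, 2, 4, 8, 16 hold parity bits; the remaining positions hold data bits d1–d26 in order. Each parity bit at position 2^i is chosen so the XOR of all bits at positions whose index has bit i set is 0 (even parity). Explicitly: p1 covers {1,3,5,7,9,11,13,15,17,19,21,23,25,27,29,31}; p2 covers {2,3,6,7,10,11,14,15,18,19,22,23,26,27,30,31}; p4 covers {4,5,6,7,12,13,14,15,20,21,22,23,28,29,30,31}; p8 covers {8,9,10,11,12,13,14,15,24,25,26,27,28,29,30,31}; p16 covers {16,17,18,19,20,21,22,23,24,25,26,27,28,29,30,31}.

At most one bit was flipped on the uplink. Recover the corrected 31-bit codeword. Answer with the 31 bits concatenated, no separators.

0110111010101001011110001000110

s1 (pos 1,3,5,7,9,11,13,15,17,19,21,23,25,27,29,31): 0⊕1⊕1⊕1⊕1⊕1⊕1⊕0⊕0⊕1⊕1⊕0⊕1⊕0⊕1⊕0 = 0
s2 (pos 2,3,6,7,10,11,14,15,18,19,22,23,26,27,30,31): 1⊕1⊕1⊕1⊕0⊕1⊕0⊕0⊕1⊕1⊕1⊕0⊕0⊕0⊕1⊕0 = 1
s4 (pos 4,5,6,7,12,13,14,15,20,21,22,23,28,29,30,31): 0⊕1⊕1⊕1⊕0⊕1⊕0⊕0⊕1⊕1⊕1⊕0⊕0⊕1⊕1⊕0 = 1
s8 (pos 8,9,10,11,12,13,14,15,24,25,26,27,28,29,30,31): 0⊕1⊕0⊕1⊕0⊕1⊕0⊕0⊕0⊕1⊕0⊕0⊕0⊕1⊕1⊕0 = 0
s16 (pos 16,17,18,19,20,21,22,23,24,25,26,27,28,29,30,31): 1⊕0⊕1⊕1⊕1⊕1⊕1⊕0⊕0⊕1⊕0⊕0⊕0⊕1⊕1⊕0 = 1
Syndrome s16…s1 = 10110 → error at position 22.
Flip position 22: 0110111010101001011111001000110 → 0110111010101001011110001000110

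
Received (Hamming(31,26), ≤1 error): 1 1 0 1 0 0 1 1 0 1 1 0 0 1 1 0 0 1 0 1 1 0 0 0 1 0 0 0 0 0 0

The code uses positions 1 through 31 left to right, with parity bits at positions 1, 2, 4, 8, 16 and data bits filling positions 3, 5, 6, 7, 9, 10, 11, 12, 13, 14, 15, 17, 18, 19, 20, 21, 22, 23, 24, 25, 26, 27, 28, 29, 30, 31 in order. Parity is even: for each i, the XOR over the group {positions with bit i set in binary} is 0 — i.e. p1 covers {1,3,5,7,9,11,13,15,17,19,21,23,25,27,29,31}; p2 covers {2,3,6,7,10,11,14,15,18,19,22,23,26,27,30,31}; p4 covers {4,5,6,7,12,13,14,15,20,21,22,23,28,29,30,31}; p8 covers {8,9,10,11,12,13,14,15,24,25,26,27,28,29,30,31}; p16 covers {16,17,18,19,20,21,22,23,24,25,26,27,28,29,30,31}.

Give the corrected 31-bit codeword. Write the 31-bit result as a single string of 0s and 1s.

1001001101100110010110001000000

s1 (pos 1,3,5,7,9,11,13,15,17,19,21,23,25,27,29,31): 1⊕0⊕0⊕1⊕0⊕1⊕0⊕1⊕0⊕0⊕1⊕0⊕1⊕0⊕0⊕0 = 0
s2 (pos 2,3,6,7,10,11,14,15,18,19,22,23,26,27,30,31): 1⊕0⊕0⊕1⊕1⊕1⊕1⊕1⊕1⊕0⊕0⊕0⊕0⊕0⊕0⊕0 = 1
s4 (pos 4,5,6,7,12,13,14,15,20,21,22,23,28,29,30,31): 1⊕0⊕0⊕1⊕0⊕0⊕1⊕1⊕1⊕1⊕0⊕0⊕0⊕0⊕0⊕0 = 0
s8 (pos 8,9,10,11,12,13,14,15,24,25,26,27,28,29,30,31): 1⊕0⊕1⊕1⊕0⊕0⊕1⊕1⊕0⊕1⊕0⊕0⊕0⊕0⊕0⊕0 = 0
s16 (pos 16,17,18,19,20,21,22,23,24,25,26,27,28,29,30,31): 0⊕0⊕1⊕0⊕1⊕1⊕0⊕0⊕0⊕1⊕0⊕0⊕0⊕0⊕0⊕0 = 0
Syndrome s16…s1 = 00010 → error at position 2.
Flip position 2: 1101001101100110010110001000000 → 1001001101100110010110001000000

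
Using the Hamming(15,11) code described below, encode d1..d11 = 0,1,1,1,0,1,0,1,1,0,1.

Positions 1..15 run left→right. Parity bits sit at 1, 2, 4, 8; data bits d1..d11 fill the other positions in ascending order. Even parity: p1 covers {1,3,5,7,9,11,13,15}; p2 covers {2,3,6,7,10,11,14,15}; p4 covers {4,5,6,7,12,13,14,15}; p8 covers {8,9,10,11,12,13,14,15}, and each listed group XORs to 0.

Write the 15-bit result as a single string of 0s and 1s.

000011100101101

Place data at non-parity positions: p1 p2 0 p4 1 1 1 p8 0 1 0 1 1 0 1
p1 (pos 1,3,5,7,9,11,13,15): XOR of data positions = 0⊕1⊕1⊕0⊕0⊕1⊕1 = 0
p2 (pos 2,3,6,7,10,11,14,15): XOR of data positions = 0⊕1⊕1⊕1⊕0⊕0⊕1 = 0
p4 (pos 4,5,6,7,12,13,14,15): XOR of data positions = 1⊕1⊕1⊕1⊕1⊕0⊕1 = 0
p8 (pos 8,9,10,11,12,13,14,15): XOR of data positions = 0⊕1⊕0⊕1⊕1⊕0⊕1 = 0
Codeword: 000011100101101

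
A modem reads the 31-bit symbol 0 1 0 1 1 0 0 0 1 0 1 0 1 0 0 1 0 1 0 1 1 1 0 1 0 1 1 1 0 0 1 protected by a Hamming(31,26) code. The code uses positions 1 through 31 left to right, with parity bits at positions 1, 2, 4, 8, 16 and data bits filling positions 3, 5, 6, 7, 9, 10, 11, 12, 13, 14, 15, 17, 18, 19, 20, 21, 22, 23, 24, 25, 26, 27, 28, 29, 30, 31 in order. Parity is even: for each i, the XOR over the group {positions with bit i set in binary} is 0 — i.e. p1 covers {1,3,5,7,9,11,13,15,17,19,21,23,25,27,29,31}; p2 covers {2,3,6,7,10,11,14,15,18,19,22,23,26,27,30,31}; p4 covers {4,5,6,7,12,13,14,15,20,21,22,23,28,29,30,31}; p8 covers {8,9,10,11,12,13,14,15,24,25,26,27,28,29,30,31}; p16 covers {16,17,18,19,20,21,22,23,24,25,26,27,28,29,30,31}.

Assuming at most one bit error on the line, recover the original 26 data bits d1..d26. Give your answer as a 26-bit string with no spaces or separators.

11001010100010111010111001

s1 (pos 1,3,5,7,9,11,13,15,17,19,21,23,25,27,29,31): 0⊕0⊕1⊕0⊕1⊕1⊕1⊕0⊕0⊕0⊕1⊕0⊕0⊕1⊕0⊕1 = 1
s2 (pos 2,3,6,7,10,11,14,15,18,19,22,23,26,27,30,31): 1⊕0⊕0⊕0⊕0⊕1⊕0⊕0⊕1⊕0⊕1⊕0⊕1⊕1⊕0⊕1 = 1
s4 (pos 4,5,6,7,12,13,14,15,20,21,22,23,28,29,30,31): 1⊕1⊕0⊕0⊕0⊕1⊕0⊕0⊕1⊕1⊕1⊕0⊕1⊕0⊕0⊕1 = 0
s8 (pos 8,9,10,11,12,13,14,15,24,25,26,27,28,29,30,31): 0⊕1⊕0⊕1⊕0⊕1⊕0⊕0⊕1⊕0⊕1⊕1⊕1⊕0⊕0⊕1 = 0
s16 (pos 16,17,18,19,20,21,22,23,24,25,26,27,28,29,30,31): 1⊕0⊕1⊕0⊕1⊕1⊕1⊕0⊕1⊕0⊕1⊕1⊕1⊕0⊕0⊕1 = 0
Syndrome s16…s1 = 00011 → error at position 3.
Flip position 3: 0101100010101001010111010111001 → 0111100010101001010111010111001
Read data bits from positions 3,5,6,7,9,10,11,12,13,14,15,17,18,19,20,21,22,23,24,25,26,27,28,29,30,31: 11001010100010111010111001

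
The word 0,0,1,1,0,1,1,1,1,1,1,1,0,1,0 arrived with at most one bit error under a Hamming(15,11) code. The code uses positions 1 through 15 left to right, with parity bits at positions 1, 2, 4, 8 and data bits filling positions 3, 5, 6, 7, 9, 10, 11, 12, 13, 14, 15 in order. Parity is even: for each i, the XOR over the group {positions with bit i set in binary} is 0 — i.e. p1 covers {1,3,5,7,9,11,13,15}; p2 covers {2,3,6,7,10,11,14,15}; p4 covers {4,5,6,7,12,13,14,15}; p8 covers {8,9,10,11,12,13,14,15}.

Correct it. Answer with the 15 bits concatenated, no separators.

001001111111010

s1 (pos 1,3,5,7,9,11,13,15): 0⊕1⊕0⊕1⊕1⊕1⊕0⊕0 = 0
s2 (pos 2,3,6,7,10,11,14,15): 0⊕1⊕1⊕1⊕1⊕1⊕1⊕0 = 0
s4 (pos 4,5,6,7,12,13,14,15): 1⊕0⊕1⊕1⊕1⊕0⊕1⊕0 = 1
s8 (pos 8,9,10,11,12,13,14,15): 1⊕1⊕1⊕1⊕1⊕0⊕1⊕0 = 0
Syndrome s8…s1 = 0100 → error at position 4.
Flip position 4: 001101111111010 → 001001111111010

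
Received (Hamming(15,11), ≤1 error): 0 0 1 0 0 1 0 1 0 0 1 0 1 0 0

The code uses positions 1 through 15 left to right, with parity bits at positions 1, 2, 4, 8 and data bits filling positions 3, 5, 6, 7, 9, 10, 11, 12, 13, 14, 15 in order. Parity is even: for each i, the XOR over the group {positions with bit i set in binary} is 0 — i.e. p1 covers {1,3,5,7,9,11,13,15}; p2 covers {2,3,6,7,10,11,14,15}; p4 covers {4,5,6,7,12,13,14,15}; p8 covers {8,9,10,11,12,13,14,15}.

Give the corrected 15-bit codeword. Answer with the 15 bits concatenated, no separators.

s1 (pos 1,3,5,7,9,11,13,15): 0⊕1⊕0⊕0⊕0⊕1⊕1⊕0 = 1
s2 (pos 2,3,6,7,10,11,14,15): 0⊕1⊕1⊕0⊕0⊕1⊕0⊕0 = 1
s4 (pos 4,5,6,7,12,13,14,15): 0⊕0⊕1⊕0⊕0⊕1⊕0⊕0 = 0
s8 (pos 8,9,10,11,12,13,14,15): 1⊕0⊕0⊕1⊕0⊕1⊕0⊕0 = 1
Syndrome s8…s1 = 1011 → error at position 11.
Flip position 11: 001001010010100 → 001001010000100

001001010000100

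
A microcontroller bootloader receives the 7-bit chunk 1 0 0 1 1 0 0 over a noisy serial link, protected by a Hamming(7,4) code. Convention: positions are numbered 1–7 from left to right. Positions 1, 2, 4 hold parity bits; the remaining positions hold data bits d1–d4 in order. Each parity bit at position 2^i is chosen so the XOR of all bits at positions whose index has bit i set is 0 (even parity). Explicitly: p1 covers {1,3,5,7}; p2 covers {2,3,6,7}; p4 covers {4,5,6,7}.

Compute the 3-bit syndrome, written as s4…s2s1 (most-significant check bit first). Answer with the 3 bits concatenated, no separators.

000

s1 (pos 1,3,5,7): 1⊕0⊕1⊕0 = 0
s2 (pos 2,3,6,7): 0⊕0⊕0⊕0 = 0
s4 (pos 4,5,6,7): 1⊕1⊕0⊕0 = 0
Syndrome s4…s1 = 000 → no error.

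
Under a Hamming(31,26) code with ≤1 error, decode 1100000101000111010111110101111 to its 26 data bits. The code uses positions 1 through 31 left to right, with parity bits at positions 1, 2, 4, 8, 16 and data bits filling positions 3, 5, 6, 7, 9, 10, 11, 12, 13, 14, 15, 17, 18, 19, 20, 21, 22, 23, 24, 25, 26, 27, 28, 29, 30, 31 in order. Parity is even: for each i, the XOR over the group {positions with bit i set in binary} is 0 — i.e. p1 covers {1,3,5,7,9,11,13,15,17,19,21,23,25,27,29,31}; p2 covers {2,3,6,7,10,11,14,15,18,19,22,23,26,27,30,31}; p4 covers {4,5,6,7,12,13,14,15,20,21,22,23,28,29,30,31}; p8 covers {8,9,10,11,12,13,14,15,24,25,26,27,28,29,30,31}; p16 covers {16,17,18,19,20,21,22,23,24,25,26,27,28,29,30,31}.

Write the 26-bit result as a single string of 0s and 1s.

s1 (pos 1,3,5,7,9,11,13,15,17,19,21,23,25,27,29,31): 1⊕0⊕0⊕0⊕0⊕0⊕0⊕1⊕0⊕0⊕1⊕1⊕0⊕0⊕1⊕1 = 0
s2 (pos 2,3,6,7,10,11,14,15,18,19,22,23,26,27,30,31): 1⊕0⊕0⊕0⊕1⊕0⊕1⊕1⊕1⊕0⊕1⊕1⊕1⊕0⊕1⊕1 = 0
s4 (pos 4,5,6,7,12,13,14,15,20,21,22,23,28,29,30,31): 0⊕0⊕0⊕0⊕0⊕0⊕1⊕1⊕1⊕1⊕1⊕1⊕1⊕1⊕1⊕1 = 0
s8 (pos 8,9,10,11,12,13,14,15,24,25,26,27,28,29,30,31): 1⊕0⊕1⊕0⊕0⊕0⊕1⊕1⊕1⊕0⊕1⊕0⊕1⊕1⊕1⊕1 = 0
s16 (pos 16,17,18,19,20,21,22,23,24,25,26,27,28,29,30,31): 1⊕0⊕1⊕0⊕1⊕1⊕1⊕1⊕1⊕0⊕1⊕0⊕1⊕1⊕1⊕1 = 0
Syndrome s16…s1 = 00000 → no error.
Read data bits from positions 3,5,6,7,9,10,11,12,13,14,15,17,18,19,20,21,22,23,24,25,26,27,28,29,30,31: 00000100011010111110101111

00000100011010111110101111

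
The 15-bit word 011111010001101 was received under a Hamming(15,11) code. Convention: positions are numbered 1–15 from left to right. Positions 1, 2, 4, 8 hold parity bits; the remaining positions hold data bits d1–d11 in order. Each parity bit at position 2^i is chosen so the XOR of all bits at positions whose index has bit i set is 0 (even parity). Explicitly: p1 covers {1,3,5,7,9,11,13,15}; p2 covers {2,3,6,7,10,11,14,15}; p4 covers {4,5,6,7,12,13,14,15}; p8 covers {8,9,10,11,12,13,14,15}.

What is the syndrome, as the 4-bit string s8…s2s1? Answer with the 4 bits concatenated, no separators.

s1 (pos 1,3,5,7,9,11,13,15): 0⊕1⊕1⊕0⊕0⊕0⊕1⊕1 = 0
s2 (pos 2,3,6,7,10,11,14,15): 1⊕1⊕1⊕0⊕0⊕0⊕0⊕1 = 0
s4 (pos 4,5,6,7,12,13,14,15): 1⊕1⊕1⊕0⊕1⊕1⊕0⊕1 = 0
s8 (pos 8,9,10,11,12,13,14,15): 1⊕0⊕0⊕0⊕1⊕1⊕0⊕1 = 0
Syndrome s8…s1 = 0000 → no error.

0000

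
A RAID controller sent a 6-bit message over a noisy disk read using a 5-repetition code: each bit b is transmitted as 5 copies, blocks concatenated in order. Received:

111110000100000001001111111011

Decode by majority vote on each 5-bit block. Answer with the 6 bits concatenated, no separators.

Block 1 (11111): 5 ones → 1
Block 2 (00001): 1 one → 0
Block 3 (00000): 0 ones → 0
Block 4 (00100): 1 one → 0
Block 5 (11111): 5 ones → 1
Block 6 (11011): 4 ones → 1

100011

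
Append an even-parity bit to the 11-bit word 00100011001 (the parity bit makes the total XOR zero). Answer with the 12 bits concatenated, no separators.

001000110010

XOR of the 11 data bits: 0⊕0⊕1⊕0⊕0⊕0⊕1⊕1⊕0⊕0⊕1 = 0
Parity bit = 0 (so all 12 bits XOR to 0).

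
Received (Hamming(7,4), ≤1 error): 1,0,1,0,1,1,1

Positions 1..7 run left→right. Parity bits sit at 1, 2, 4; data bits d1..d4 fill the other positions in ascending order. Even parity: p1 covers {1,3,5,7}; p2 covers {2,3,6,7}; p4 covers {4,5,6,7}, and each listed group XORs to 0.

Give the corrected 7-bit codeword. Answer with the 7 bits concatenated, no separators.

s1 (pos 1,3,5,7): 1⊕1⊕1⊕1 = 0
s2 (pos 2,3,6,7): 0⊕1⊕1⊕1 = 1
s4 (pos 4,5,6,7): 0⊕1⊕1⊕1 = 1
Syndrome s4…s1 = 110 → error at position 6.
Flip position 6: 1010111 → 1010101

1010101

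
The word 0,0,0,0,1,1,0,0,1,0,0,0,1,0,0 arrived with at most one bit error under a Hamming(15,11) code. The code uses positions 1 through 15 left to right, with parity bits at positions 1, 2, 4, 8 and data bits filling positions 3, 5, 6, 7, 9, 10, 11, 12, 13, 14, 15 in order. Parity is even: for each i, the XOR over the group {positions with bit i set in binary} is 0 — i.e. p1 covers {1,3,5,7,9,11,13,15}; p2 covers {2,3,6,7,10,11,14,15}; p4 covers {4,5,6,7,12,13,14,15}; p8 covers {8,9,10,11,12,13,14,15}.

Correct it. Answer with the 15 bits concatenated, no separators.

s1 (pos 1,3,5,7,9,11,13,15): 0⊕0⊕1⊕0⊕1⊕0⊕1⊕0 = 1
s2 (pos 2,3,6,7,10,11,14,15): 0⊕0⊕1⊕0⊕0⊕0⊕0⊕0 = 1
s4 (pos 4,5,6,7,12,13,14,15): 0⊕1⊕1⊕0⊕0⊕1⊕0⊕0 = 1
s8 (pos 8,9,10,11,12,13,14,15): 0⊕1⊕0⊕0⊕0⊕1⊕0⊕0 = 0
Syndrome s8…s1 = 0111 → error at position 7.
Flip position 7: 000011001000100 → 000011101000100

000011101000100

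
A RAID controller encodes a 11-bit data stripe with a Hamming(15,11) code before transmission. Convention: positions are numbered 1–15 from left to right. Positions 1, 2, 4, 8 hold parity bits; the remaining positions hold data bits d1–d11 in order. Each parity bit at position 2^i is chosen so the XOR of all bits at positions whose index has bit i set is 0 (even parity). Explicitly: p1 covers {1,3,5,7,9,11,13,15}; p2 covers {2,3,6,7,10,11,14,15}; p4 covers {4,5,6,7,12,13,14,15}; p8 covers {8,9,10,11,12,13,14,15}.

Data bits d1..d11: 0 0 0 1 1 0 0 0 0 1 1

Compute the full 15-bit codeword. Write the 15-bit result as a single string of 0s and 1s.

Place data at non-parity positions: p1 p2 0 p4 0 0 1 p8 1 0 0 0 0 1 1
p1 (pos 1,3,5,7,9,11,13,15): XOR of data positions = 0⊕0⊕1⊕1⊕0⊕0⊕1 = 1
p2 (pos 2,3,6,7,10,11,14,15): XOR of data positions = 0⊕0⊕1⊕0⊕0⊕1⊕1 = 1
p4 (pos 4,5,6,7,12,13,14,15): XOR of data positions = 0⊕0⊕1⊕0⊕0⊕1⊕1 = 1
p8 (pos 8,9,10,11,12,13,14,15): XOR of data positions = 1⊕0⊕0⊕0⊕0⊕1⊕1 = 1
Codeword: 110100111000011

110100111000011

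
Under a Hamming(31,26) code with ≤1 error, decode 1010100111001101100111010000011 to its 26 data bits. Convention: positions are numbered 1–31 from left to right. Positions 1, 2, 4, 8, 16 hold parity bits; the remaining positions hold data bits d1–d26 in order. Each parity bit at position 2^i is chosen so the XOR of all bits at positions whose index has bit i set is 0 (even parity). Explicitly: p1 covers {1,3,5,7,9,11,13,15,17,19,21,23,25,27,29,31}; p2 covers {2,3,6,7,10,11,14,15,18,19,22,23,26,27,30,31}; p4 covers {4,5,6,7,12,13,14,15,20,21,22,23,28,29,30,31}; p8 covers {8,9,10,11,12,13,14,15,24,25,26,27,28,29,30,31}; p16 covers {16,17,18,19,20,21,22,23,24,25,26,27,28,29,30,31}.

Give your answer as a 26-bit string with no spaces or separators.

s1 (pos 1,3,5,7,9,11,13,15,17,19,21,23,25,27,29,31): 1⊕1⊕1⊕0⊕1⊕0⊕1⊕0⊕1⊕0⊕1⊕0⊕0⊕0⊕0⊕1 = 0
s2 (pos 2,3,6,7,10,11,14,15,18,19,22,23,26,27,30,31): 0⊕1⊕0⊕0⊕1⊕0⊕1⊕0⊕0⊕0⊕1⊕0⊕0⊕0⊕1⊕1 = 0
s4 (pos 4,5,6,7,12,13,14,15,20,21,22,23,28,29,30,31): 0⊕1⊕0⊕0⊕0⊕1⊕1⊕0⊕1⊕1⊕1⊕0⊕0⊕0⊕1⊕1 = 0
s8 (pos 8,9,10,11,12,13,14,15,24,25,26,27,28,29,30,31): 1⊕1⊕1⊕0⊕0⊕1⊕1⊕0⊕1⊕0⊕0⊕0⊕0⊕0⊕1⊕1 = 0
s16 (pos 16,17,18,19,20,21,22,23,24,25,26,27,28,29,30,31): 1⊕1⊕0⊕0⊕1⊕1⊕1⊕0⊕1⊕0⊕0⊕0⊕0⊕0⊕1⊕1 = 0
Syndrome s16…s1 = 00000 → no error.
Read data bits from positions 3,5,6,7,9,10,11,12,13,14,15,17,18,19,20,21,22,23,24,25,26,27,28,29,30,31: 11001100110100111010000011

11001100110100111010000011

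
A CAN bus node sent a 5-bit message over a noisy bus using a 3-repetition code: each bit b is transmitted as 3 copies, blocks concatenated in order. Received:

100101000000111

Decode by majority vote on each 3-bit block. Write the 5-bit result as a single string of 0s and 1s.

Block 1 (100): 1 one → 0
Block 2 (101): 2 ones → 1
Block 3 (000): 0 ones → 0
Block 4 (000): 0 ones → 0
Block 5 (111): 3 ones → 1

01001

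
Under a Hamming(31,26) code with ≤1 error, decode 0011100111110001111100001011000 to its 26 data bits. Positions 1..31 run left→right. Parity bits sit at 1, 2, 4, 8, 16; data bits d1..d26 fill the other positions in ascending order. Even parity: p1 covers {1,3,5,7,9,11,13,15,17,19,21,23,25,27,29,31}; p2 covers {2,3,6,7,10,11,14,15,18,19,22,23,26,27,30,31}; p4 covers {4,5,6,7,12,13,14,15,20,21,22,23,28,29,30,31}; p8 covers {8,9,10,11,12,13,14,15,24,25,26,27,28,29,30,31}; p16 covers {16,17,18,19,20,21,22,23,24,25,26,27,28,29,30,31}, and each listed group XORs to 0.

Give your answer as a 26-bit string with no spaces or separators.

s1 (pos 1,3,5,7,9,11,13,15,17,19,21,23,25,27,29,31): 0⊕1⊕1⊕0⊕1⊕1⊕0⊕0⊕1⊕1⊕0⊕0⊕1⊕1⊕0⊕0 = 0
s2 (pos 2,3,6,7,10,11,14,15,18,19,22,23,26,27,30,31): 0⊕1⊕0⊕0⊕1⊕1⊕0⊕0⊕1⊕1⊕0⊕0⊕0⊕1⊕0⊕0 = 0
s4 (pos 4,5,6,7,12,13,14,15,20,21,22,23,28,29,30,31): 1⊕1⊕0⊕0⊕1⊕0⊕0⊕0⊕1⊕0⊕0⊕0⊕1⊕0⊕0⊕0 = 1
s8 (pos 8,9,10,11,12,13,14,15,24,25,26,27,28,29,30,31): 1⊕1⊕1⊕1⊕1⊕0⊕0⊕0⊕0⊕1⊕0⊕1⊕1⊕0⊕0⊕0 = 0
s16 (pos 16,17,18,19,20,21,22,23,24,25,26,27,28,29,30,31): 1⊕1⊕1⊕1⊕1⊕0⊕0⊕0⊕0⊕1⊕0⊕1⊕1⊕0⊕0⊕0 = 0
Syndrome s16…s1 = 00100 → error at position 4.
Flip position 4: 0011100111110001111100001011000 → 0010100111110001111100001011000
Read data bits from positions 3,5,6,7,9,10,11,12,13,14,15,17,18,19,20,21,22,23,24,25,26,27,28,29,30,31: 11001111000111100001011000

11001111000111100001011000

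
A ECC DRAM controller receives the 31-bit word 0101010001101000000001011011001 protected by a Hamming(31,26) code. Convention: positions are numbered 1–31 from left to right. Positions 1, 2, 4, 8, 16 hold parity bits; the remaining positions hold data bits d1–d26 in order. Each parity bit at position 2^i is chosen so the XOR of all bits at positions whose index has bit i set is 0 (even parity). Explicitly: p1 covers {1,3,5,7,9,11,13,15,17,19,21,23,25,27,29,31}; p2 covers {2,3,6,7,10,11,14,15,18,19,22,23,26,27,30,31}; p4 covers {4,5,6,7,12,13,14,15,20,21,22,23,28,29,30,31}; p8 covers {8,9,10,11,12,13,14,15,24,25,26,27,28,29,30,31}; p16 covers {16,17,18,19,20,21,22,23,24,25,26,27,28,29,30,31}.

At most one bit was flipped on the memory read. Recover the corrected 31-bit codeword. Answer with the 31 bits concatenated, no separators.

s1 (pos 1,3,5,7,9,11,13,15,17,19,21,23,25,27,29,31): 0⊕0⊕0⊕0⊕0⊕1⊕1⊕0⊕0⊕0⊕0⊕0⊕1⊕1⊕0⊕1 = 1
s2 (pos 2,3,6,7,10,11,14,15,18,19,22,23,26,27,30,31): 1⊕0⊕1⊕0⊕1⊕1⊕0⊕0⊕0⊕0⊕1⊕0⊕0⊕1⊕0⊕1 = 1
s4 (pos 4,5,6,7,12,13,14,15,20,21,22,23,28,29,30,31): 1⊕0⊕1⊕0⊕0⊕1⊕0⊕0⊕0⊕0⊕1⊕0⊕1⊕0⊕0⊕1 = 0
s8 (pos 8,9,10,11,12,13,14,15,24,25,26,27,28,29,30,31): 0⊕0⊕1⊕1⊕0⊕1⊕0⊕0⊕1⊕1⊕0⊕1⊕1⊕0⊕0⊕1 = 0
s16 (pos 16,17,18,19,20,21,22,23,24,25,26,27,28,29,30,31): 0⊕0⊕0⊕0⊕0⊕0⊕1⊕0⊕1⊕1⊕0⊕1⊕1⊕0⊕0⊕1 = 0
Syndrome s16…s1 = 00011 → error at position 3.
Flip position 3: 0101010001101000000001011011001 → 0111010001101000000001011011001

0111010001101000000001011011001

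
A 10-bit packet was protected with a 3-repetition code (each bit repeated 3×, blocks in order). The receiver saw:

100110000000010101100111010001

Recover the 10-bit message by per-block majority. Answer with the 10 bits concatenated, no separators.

Block 1 (100): 1 one → 0
Block 2 (110): 2 ones → 1
Block 3 (000): 0 ones → 0
Block 4 (000): 0 ones → 0
Block 5 (010): 1 one → 0
Block 6 (101): 2 ones → 1
Block 7 (100): 1 one → 0
Block 8 (111): 3 ones → 1
Block 9 (010): 1 one → 0
Block 10 (001): 1 one → 0

0100010100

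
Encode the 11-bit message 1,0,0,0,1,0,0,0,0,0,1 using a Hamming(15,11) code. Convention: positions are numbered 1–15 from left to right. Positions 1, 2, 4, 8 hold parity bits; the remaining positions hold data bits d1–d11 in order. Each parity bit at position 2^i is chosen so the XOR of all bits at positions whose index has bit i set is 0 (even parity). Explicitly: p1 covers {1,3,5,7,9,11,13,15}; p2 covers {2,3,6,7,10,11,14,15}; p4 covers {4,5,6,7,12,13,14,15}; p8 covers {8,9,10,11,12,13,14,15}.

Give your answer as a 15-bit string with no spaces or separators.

101100001000001

Place data at non-parity positions: p1 p2 1 p4 0 0 0 p8 1 0 0 0 0 0 1
p1 (pos 1,3,5,7,9,11,13,15): XOR of data positions = 1⊕0⊕0⊕1⊕0⊕0⊕1 = 1
p2 (pos 2,3,6,7,10,11,14,15): XOR of data positions = 1⊕0⊕0⊕0⊕0⊕0⊕1 = 0
p4 (pos 4,5,6,7,12,13,14,15): XOR of data positions = 0⊕0⊕0⊕0⊕0⊕0⊕1 = 1
p8 (pos 8,9,10,11,12,13,14,15): XOR of data positions = 1⊕0⊕0⊕0⊕0⊕0⊕1 = 0
Codeword: 101100001000001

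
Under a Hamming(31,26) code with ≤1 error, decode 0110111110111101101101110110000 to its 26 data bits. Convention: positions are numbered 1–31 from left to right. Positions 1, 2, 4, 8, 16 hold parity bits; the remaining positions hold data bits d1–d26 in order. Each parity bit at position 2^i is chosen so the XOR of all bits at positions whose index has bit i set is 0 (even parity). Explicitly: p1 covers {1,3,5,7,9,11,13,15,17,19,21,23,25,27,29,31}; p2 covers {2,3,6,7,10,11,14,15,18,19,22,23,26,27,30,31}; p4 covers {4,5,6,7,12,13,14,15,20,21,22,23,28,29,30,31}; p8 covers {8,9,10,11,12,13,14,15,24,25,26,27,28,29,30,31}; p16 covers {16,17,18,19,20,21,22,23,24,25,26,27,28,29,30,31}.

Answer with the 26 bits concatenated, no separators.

s1 (pos 1,3,5,7,9,11,13,15,17,19,21,23,25,27,29,31): 0⊕1⊕1⊕1⊕1⊕1⊕1⊕0⊕1⊕1⊕0⊕1⊕0⊕1⊕0⊕0 = 0
s2 (pos 2,3,6,7,10,11,14,15,18,19,22,23,26,27,30,31): 1⊕1⊕1⊕1⊕0⊕1⊕1⊕0⊕0⊕1⊕1⊕1⊕1⊕1⊕0⊕0 = 1
s4 (pos 4,5,6,7,12,13,14,15,20,21,22,23,28,29,30,31): 0⊕1⊕1⊕1⊕1⊕1⊕1⊕0⊕1⊕0⊕1⊕1⊕0⊕0⊕0⊕0 = 1
s8 (pos 8,9,10,11,12,13,14,15,24,25,26,27,28,29,30,31): 1⊕1⊕0⊕1⊕1⊕1⊕1⊕0⊕1⊕0⊕1⊕1⊕0⊕0⊕0⊕0 = 1
s16 (pos 16,17,18,19,20,21,22,23,24,25,26,27,28,29,30,31): 1⊕1⊕0⊕1⊕1⊕0⊕1⊕1⊕1⊕0⊕1⊕1⊕0⊕0⊕0⊕0 = 1
Syndrome s16…s1 = 11110 → error at position 30.
Flip position 30: 0110111110111101101101110110000 → 0110111110111101101101110110010
Read data bits from positions 3,5,6,7,9,10,11,12,13,14,15,17,18,19,20,21,22,23,24,25,26,27,28,29,30,31: 11111011110101101110110010

11111011110101101110110010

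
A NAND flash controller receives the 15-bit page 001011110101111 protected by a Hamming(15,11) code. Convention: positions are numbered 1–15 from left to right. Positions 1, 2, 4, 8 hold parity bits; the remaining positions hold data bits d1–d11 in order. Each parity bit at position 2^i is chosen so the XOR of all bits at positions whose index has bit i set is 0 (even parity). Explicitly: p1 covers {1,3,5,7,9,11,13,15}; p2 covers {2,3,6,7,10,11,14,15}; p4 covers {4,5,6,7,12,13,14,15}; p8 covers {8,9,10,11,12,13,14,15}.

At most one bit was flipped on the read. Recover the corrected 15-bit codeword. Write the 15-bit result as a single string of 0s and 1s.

001001110101111

s1 (pos 1,3,5,7,9,11,13,15): 0⊕1⊕1⊕1⊕0⊕0⊕1⊕1 = 1
s2 (pos 2,3,6,7,10,11,14,15): 0⊕1⊕1⊕1⊕1⊕0⊕1⊕1 = 0
s4 (pos 4,5,6,7,12,13,14,15): 0⊕1⊕1⊕1⊕1⊕1⊕1⊕1 = 1
s8 (pos 8,9,10,11,12,13,14,15): 1⊕0⊕1⊕0⊕1⊕1⊕1⊕1 = 0
Syndrome s8…s1 = 0101 → error at position 5.
Flip position 5: 001011110101111 → 001001110101111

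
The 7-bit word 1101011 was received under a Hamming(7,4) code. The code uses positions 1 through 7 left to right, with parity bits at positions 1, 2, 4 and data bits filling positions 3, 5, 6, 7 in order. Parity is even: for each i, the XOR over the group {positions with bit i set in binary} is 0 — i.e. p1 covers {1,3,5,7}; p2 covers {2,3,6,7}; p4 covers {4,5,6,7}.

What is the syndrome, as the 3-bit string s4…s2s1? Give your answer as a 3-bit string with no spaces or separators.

110

s1 (pos 1,3,5,7): 1⊕0⊕0⊕1 = 0
s2 (pos 2,3,6,7): 1⊕0⊕1⊕1 = 1
s4 (pos 4,5,6,7): 1⊕0⊕1⊕1 = 1
Syndrome s4…s1 = 110 → error at position 6.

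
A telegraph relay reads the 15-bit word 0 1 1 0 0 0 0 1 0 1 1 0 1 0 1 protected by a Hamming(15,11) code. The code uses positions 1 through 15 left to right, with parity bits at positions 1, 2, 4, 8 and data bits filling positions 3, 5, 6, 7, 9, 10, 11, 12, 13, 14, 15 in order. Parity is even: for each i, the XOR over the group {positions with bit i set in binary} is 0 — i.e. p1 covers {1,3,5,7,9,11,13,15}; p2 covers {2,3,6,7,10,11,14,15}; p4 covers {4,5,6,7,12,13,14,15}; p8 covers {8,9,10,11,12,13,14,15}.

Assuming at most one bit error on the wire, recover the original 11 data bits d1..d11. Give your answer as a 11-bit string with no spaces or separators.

s1 (pos 1,3,5,7,9,11,13,15): 0⊕1⊕0⊕0⊕0⊕1⊕1⊕1 = 0
s2 (pos 2,3,6,7,10,11,14,15): 1⊕1⊕0⊕0⊕1⊕1⊕0⊕1 = 1
s4 (pos 4,5,6,7,12,13,14,15): 0⊕0⊕0⊕0⊕0⊕1⊕0⊕1 = 0
s8 (pos 8,9,10,11,12,13,14,15): 1⊕0⊕1⊕1⊕0⊕1⊕0⊕1 = 1
Syndrome s8…s1 = 1010 → error at position 10.
Flip position 10: 011000010110101 → 011000010010101
Read data bits from positions 3,5,6,7,9,10,11,12,13,14,15: 10000010101

10000010101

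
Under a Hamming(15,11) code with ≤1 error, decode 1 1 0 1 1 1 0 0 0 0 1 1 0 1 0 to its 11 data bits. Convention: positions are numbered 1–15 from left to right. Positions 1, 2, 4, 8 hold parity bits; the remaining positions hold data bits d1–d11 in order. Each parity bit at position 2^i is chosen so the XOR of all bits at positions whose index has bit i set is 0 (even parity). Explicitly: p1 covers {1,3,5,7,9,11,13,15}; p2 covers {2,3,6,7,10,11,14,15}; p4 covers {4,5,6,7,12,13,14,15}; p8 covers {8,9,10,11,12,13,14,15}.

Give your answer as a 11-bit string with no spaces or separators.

s1 (pos 1,3,5,7,9,11,13,15): 1⊕0⊕1⊕0⊕0⊕1⊕0⊕0 = 1
s2 (pos 2,3,6,7,10,11,14,15): 1⊕0⊕1⊕0⊕0⊕1⊕1⊕0 = 0
s4 (pos 4,5,6,7,12,13,14,15): 1⊕1⊕1⊕0⊕1⊕0⊕1⊕0 = 1
s8 (pos 8,9,10,11,12,13,14,15): 0⊕0⊕0⊕1⊕1⊕0⊕1⊕0 = 1
Syndrome s8…s1 = 1101 → error at position 13.
Flip position 13: 110111000011010 → 110111000011110
Read data bits from positions 3,5,6,7,9,10,11,12,13,14,15: 01100011110

01100011110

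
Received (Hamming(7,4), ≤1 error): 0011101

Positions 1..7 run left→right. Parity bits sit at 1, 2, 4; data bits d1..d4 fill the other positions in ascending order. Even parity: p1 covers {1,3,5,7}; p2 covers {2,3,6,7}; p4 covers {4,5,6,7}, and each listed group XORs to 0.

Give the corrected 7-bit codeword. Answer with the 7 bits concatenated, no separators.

s1 (pos 1,3,5,7): 0⊕1⊕1⊕1 = 1
s2 (pos 2,3,6,7): 0⊕1⊕0⊕1 = 0
s4 (pos 4,5,6,7): 1⊕1⊕0⊕1 = 1
Syndrome s4…s1 = 101 → error at position 5.
Flip position 5: 0011101 → 0011001

0011001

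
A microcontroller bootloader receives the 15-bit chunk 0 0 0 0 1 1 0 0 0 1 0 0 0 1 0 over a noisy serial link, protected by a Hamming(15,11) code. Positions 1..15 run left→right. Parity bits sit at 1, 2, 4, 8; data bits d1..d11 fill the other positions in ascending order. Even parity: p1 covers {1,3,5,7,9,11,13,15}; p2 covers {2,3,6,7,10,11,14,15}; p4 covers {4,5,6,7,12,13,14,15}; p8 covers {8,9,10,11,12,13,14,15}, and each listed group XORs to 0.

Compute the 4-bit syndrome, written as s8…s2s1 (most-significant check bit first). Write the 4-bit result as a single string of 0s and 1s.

s1 (pos 1,3,5,7,9,11,13,15): 0⊕0⊕1⊕0⊕0⊕0⊕0⊕0 = 1
s2 (pos 2,3,6,7,10,11,14,15): 0⊕0⊕1⊕0⊕1⊕0⊕1⊕0 = 1
s4 (pos 4,5,6,7,12,13,14,15): 0⊕1⊕1⊕0⊕0⊕0⊕1⊕0 = 1
s8 (pos 8,9,10,11,12,13,14,15): 0⊕0⊕1⊕0⊕0⊕0⊕1⊕0 = 0
Syndrome s8…s1 = 0111 → error at position 7.

0111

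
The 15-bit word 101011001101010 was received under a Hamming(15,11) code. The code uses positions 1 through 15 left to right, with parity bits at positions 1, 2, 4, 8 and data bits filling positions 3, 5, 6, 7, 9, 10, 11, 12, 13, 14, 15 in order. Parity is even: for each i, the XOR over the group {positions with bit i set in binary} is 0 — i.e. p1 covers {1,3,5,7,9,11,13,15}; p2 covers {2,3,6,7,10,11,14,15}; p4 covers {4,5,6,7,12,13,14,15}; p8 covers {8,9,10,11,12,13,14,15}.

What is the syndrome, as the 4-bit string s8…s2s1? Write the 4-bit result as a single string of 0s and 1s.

s1 (pos 1,3,5,7,9,11,13,15): 1⊕1⊕1⊕0⊕1⊕0⊕0⊕0 = 0
s2 (pos 2,3,6,7,10,11,14,15): 0⊕1⊕1⊕0⊕1⊕0⊕1⊕0 = 0
s4 (pos 4,5,6,7,12,13,14,15): 0⊕1⊕1⊕0⊕1⊕0⊕1⊕0 = 0
s8 (pos 8,9,10,11,12,13,14,15): 0⊕1⊕1⊕0⊕1⊕0⊕1⊕0 = 0
Syndrome s8…s1 = 0000 → no error.

0000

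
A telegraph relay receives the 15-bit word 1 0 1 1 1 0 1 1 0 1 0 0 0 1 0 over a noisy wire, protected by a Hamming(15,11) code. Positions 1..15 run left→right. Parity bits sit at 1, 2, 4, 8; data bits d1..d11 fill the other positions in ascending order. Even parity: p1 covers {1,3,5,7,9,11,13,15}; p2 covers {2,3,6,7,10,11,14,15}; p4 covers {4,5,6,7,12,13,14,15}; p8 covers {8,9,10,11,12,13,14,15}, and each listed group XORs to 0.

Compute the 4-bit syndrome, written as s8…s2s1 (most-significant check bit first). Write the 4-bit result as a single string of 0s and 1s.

s1 (pos 1,3,5,7,9,11,13,15): 1⊕1⊕1⊕1⊕0⊕0⊕0⊕0 = 0
s2 (pos 2,3,6,7,10,11,14,15): 0⊕1⊕0⊕1⊕1⊕0⊕1⊕0 = 0
s4 (pos 4,5,6,7,12,13,14,15): 1⊕1⊕0⊕1⊕0⊕0⊕1⊕0 = 0
s8 (pos 8,9,10,11,12,13,14,15): 1⊕0⊕1⊕0⊕0⊕0⊕1⊕0 = 1
Syndrome s8…s1 = 1000 → error at position 8.

1000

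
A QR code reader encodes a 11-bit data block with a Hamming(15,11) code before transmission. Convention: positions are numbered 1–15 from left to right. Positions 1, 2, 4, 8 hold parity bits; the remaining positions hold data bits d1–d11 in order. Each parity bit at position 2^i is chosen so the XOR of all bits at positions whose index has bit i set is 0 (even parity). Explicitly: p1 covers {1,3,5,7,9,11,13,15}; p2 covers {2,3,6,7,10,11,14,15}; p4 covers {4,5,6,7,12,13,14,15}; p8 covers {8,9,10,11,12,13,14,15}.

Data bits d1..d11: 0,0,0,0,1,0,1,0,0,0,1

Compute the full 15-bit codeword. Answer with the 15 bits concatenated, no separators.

100100011010001

Place data at non-parity positions: p1 p2 0 p4 0 0 0 p8 1 0 1 0 0 0 1
p1 (pos 1,3,5,7,9,11,13,15): XOR of data positions = 0⊕0⊕0⊕1⊕1⊕0⊕1 = 1
p2 (pos 2,3,6,7,10,11,14,15): XOR of data positions = 0⊕0⊕0⊕0⊕1⊕0⊕1 = 0
p4 (pos 4,5,6,7,12,13,14,15): XOR of data positions = 0⊕0⊕0⊕0⊕0⊕0⊕1 = 1
p8 (pos 8,9,10,11,12,13,14,15): XOR of data positions = 1⊕0⊕1⊕0⊕0⊕0⊕1 = 1
Codeword: 100100011010001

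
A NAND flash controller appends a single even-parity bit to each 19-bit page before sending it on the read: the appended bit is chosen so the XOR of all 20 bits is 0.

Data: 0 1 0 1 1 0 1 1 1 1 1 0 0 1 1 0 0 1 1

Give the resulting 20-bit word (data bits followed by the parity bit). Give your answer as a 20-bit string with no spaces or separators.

XOR of the 19 data bits: 0⊕1⊕0⊕1⊕1⊕0⊕1⊕1⊕1⊕1⊕1⊕0⊕0⊕1⊕1⊕0⊕0⊕1⊕1 = 0
Parity bit = 0 (so all 20 bits XOR to 0).

01011011111001100110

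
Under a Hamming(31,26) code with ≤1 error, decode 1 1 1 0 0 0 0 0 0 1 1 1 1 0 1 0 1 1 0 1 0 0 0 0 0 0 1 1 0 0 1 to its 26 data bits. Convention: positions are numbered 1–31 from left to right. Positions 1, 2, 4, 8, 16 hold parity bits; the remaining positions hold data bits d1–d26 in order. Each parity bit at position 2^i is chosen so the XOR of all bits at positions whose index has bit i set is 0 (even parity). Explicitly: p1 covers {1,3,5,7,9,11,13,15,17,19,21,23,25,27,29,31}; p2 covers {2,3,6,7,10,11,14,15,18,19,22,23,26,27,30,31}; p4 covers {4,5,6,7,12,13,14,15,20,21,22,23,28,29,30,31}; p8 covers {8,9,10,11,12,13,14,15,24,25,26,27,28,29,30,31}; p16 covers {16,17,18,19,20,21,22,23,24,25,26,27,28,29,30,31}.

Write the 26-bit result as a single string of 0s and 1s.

s1 (pos 1,3,5,7,9,11,13,15,17,19,21,23,25,27,29,31): 1⊕1⊕0⊕0⊕0⊕1⊕1⊕1⊕1⊕0⊕0⊕0⊕0⊕1⊕0⊕1 = 0
s2 (pos 2,3,6,7,10,11,14,15,18,19,22,23,26,27,30,31): 1⊕1⊕0⊕0⊕1⊕1⊕0⊕1⊕1⊕0⊕0⊕0⊕0⊕1⊕0⊕1 = 0
s4 (pos 4,5,6,7,12,13,14,15,20,21,22,23,28,29,30,31): 0⊕0⊕0⊕0⊕1⊕1⊕0⊕1⊕1⊕0⊕0⊕0⊕1⊕0⊕0⊕1 = 0
s8 (pos 8,9,10,11,12,13,14,15,24,25,26,27,28,29,30,31): 0⊕0⊕1⊕1⊕1⊕1⊕0⊕1⊕0⊕0⊕0⊕1⊕1⊕0⊕0⊕1 = 0
s16 (pos 16,17,18,19,20,21,22,23,24,25,26,27,28,29,30,31): 0⊕1⊕1⊕0⊕1⊕0⊕0⊕0⊕0⊕0⊕0⊕1⊕1⊕0⊕0⊕1 = 0
Syndrome s16…s1 = 00000 → no error.
Read data bits from positions 3,5,6,7,9,10,11,12,13,14,15,17,18,19,20,21,22,23,24,25,26,27,28,29,30,31: 10000111101110100000011001

10000111101110100000011001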